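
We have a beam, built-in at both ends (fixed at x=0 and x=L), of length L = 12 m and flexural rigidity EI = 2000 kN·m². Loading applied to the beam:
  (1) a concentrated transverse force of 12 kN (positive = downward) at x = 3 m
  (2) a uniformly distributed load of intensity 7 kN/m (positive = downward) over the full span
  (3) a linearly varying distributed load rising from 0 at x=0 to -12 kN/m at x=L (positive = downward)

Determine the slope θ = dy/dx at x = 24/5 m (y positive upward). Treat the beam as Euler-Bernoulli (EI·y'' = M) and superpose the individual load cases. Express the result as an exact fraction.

θ(24/5) = 54/78125 rad

Load 1 — point force P=12 kN at a=3 m (b=L-a=9):
  θ_1 = Pa²(L-x)(2bL-(3b+a)(L-x))/(2L³EI)  [x>a] = 12·3²·(12-(24/5))·(2·9·12-(3·9+3)·(12-(24/5)))/(2·12³·2000) = 0 rad
Load 2 — uniform load w=7 kN/m over full span:
  θ_2 = -wx(L-x)(L-2x)/(12EI) = -7·(24/5)·(12-(24/5))·(12-2·(24/5))/(12·2000) = -378/15625 rad
Load 3 — triangular load w₀=-12 kN/m (0→w₀ over full span):
  θ_3 = -w₀(2x(L-x)(L-2x)(x+2L)+x²(L-x)²)/(120LEI) = -(-12)·(2·(24/5)·(12-(24/5))·(12-2·(24/5))·((24/5)+2·12)+(24/5)²·(12-(24/5))²)/(120·12·2000) = 1944/78125 rad
Superposition: θ = Σ θ_i = 54/78125 rad ≈ 0.000691 rad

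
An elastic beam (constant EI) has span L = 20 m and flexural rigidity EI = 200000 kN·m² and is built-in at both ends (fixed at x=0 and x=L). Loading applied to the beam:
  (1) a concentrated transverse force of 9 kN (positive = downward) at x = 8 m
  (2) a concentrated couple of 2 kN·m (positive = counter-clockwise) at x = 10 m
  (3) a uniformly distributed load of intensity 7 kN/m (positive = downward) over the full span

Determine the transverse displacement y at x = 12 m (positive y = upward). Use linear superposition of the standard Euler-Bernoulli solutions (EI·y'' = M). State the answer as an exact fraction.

Load 1 — point force P=9 kN at a=8 m (b=L-a=12):
  y_1 = -Pa²(L-x)²(3bL-(3b+a)(L-x))/(6L³EI)  [x>a] = -9·8²·(20-12)²·(3·12·20-(3·12+8)·(20-12))/(6·20³·200000) = -552/390625 m
Load 2 — applied couple M₀=2 kN·m at a=10 m (b=L-a=10):
  y_2 = (R_Ax³/6 - M_Ax²/2 - M₀(x-a)²/2)/EI  [x>a] with R_A=3/20, M_A=1/2 = ((3/20)·12³/6 - (1/2)·12²/2 - 2·(12-10)²/2)/200000 = 1/62500 m
Load 3 — uniform load w=7 kN/m over full span:
  y_3 = -wx²(L-x)²/(24EI) = -7·12²·(20-12)²/(24·200000) = -42/3125 m
Superposition: y = Σ y_i = -23183/1562500 m ≈ -0.014837 m

y(12) = -23183/1562500 m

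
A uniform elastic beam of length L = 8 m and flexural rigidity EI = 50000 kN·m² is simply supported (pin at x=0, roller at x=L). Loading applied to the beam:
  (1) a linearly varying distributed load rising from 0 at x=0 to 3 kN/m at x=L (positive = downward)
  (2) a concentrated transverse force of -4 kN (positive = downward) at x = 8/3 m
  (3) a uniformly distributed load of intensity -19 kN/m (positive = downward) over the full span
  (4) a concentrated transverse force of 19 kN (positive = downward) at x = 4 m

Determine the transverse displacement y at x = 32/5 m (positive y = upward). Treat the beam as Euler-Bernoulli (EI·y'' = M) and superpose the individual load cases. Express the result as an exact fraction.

y(32/5) = 36078442/3955078125 m

Load 1 — triangular load w₀=3 kN/m (0→w₀ over full span):
  y_1 = -w₀x(7L⁴-10L²x²+3x⁴)/(360LEI) = -3·(32/5)·(7·8⁴-10·8²·(32/5)²+3·(32/5)⁴)/(360·8·50000) = -48768/48828125 m
Load 2 — point force P=-4 kN at a=8/3 m (b=L-a=16/3):
  y_2 = -Pa(L-x)(2Lx-a²-x²)/(6LEI)  [x>a] = -(-4)·(8/3)·(8-(32/5))·(2·8·(32/5)-(8/3)²-(32/5)²)/(6·8·50000) = 12224/31640625 m
Load 3 — uniform load w=-19 kN/m over full span:
  y_3 = -wx(L³-2Lx²+x³)/(24EI) = -(-19)·(32/5)·(8³-2·8·(32/5)²+(32/5)³)/(24·50000) = 70528/5859375 m
Load 4 — point force P=19 kN at a=4 m (b=L-a=4):
  y_4 = -Pa(L-x)(2Lx-a²-x²)/(6LEI)  [x>a] = -19·4·(8-(32/5))·(2·8·(32/5)-4²-(32/5)²)/(6·8·50000) = -2698/1171875 m
Superposition: y = Σ y_i = 36078442/3955078125 m ≈ 0.009122 m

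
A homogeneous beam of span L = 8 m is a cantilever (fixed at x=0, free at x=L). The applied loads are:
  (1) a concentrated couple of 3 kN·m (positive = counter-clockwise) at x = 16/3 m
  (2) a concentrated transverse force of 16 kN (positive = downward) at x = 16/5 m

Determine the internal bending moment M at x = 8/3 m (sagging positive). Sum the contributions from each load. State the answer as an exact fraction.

M(8/3) = -83/15 kN·m

Load 1 — applied couple M₀=3 kN·m at a=16/3 m (b=L-a=8/3):
  M_1 = M₀  [x≤a] = 3 = 3 kN·m
Load 2 — point force P=16 kN at a=16/5 m (b=L-a=24/5):
  M_2 = -P(a-x)  [x≤a] = -16·((16/5)-(8/3)) = -128/15 kN·m
Superposition: M = Σ M_i = -83/15 kN·m ≈ -5.533333 kN·m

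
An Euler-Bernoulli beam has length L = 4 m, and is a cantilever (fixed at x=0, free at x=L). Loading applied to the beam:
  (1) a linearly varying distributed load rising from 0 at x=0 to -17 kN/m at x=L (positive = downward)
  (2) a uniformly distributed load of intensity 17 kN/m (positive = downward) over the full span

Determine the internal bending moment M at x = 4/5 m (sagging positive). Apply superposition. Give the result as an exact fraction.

Load 1 — triangular load w₀=-17 kN/m (0→w₀ over full span):
  M_1 = w₀Lx/2 - w₀L²/3 - w₀x³/(6L) = (-17)·4·(4/5)/2 - (-17)·4²/3 - (-17)·(4/5)³/(6·4) = 23936/375 kN·m
Load 2 — uniform load w=17 kN/m over full span:
  M_2 = -w(L-x)²/2 = -17·(4-(4/5))²/2 = -2176/25 kN·m
Superposition: M = Σ M_i = -8704/375 kN·m ≈ -23.210667 kN·m

M(4/5) = -8704/375 kN·m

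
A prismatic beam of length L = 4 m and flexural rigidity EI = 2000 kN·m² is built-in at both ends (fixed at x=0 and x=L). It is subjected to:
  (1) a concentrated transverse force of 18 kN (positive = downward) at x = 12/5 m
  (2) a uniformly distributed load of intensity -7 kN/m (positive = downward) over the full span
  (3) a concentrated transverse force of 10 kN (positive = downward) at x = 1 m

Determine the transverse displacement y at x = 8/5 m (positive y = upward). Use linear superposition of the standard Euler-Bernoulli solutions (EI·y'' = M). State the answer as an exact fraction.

y(8/5) = -31581/31250000 m

Load 1 — point force P=18 kN at a=12/5 m (b=L-a=8/5):
  y_1 = -Pb²x²(3aL-(3a+b)x)/(6L³EI)  [x≤a] = -18·(8/5)²·(8/5)²·(3·(12/5)·4-(3·(12/5)+(8/5))·(8/5))/(6·4³·2000) = -4416/1953125 m
Load 2 — uniform load w=-7 kN/m over full span:
  y_2 = -wx²(L-x)²/(24EI) = -(-7)·(8/5)²·(4-(8/5))²/(24·2000) = 168/78125 m
Load 3 — point force P=10 kN at a=1 m (b=L-a=3):
  y_3 = -Pa²(L-x)²(3bL-(3b+a)(L-x))/(6L³EI)  [x>a] = -10·1²·(4-(8/5))²·(3·3·4-(3·3+1)·(4-(8/5)))/(6·4³·2000) = -9/10000 m
Superposition: y = Σ y_i = -31581/31250000 m ≈ -0.001011 m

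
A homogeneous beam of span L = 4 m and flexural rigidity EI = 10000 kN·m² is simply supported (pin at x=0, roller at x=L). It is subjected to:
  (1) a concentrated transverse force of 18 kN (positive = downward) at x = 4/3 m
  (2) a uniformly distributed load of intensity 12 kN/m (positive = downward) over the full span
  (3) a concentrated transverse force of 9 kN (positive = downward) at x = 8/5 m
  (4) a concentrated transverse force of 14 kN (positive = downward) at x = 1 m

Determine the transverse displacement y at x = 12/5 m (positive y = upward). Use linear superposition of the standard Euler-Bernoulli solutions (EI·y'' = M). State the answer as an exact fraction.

Load 1 — point force P=18 kN at a=4/3 m (b=L-a=8/3):
  y_1 = -Pa(L-x)(2Lx-a²-x²)/(6LEI)  [x>a] = -18·(4/3)·(4-(12/5))·(2·4·(12/5)-(4/3)²-(12/5)²)/(6·4·10000) = -1312/703125 m
Load 2 — uniform load w=12 kN/m over full span:
  y_2 = -wx(L³-2Lx²+x³)/(24EI) = -12·(12/5)·(4³-2·4·(12/5)²+(12/5)³)/(24·10000) = -1488/390625 m
Load 3 — point force P=9 kN at a=8/5 m (b=L-a=12/5):
  y_3 = -Pa(L-x)(2Lx-a²-x²)/(6LEI)  [x>a] = -9·(8/5)·(4-(12/5))·(2·4·(12/5)-(8/5)²-(12/5)²)/(6·4·10000) = -408/390625 m
Load 4 — point force P=14 kN at a=1 m (b=L-a=3):
  y_4 = -Pa(L-x)(2Lx-a²-x²)/(6LEI)  [x>a] = -14·1·(4-(12/5))·(2·4·(12/5)-1²-(12/5)²)/(6·4·10000) = -2177/1875000 m
Superposition: y = Σ y_i = -221647/28125000 m ≈ -0.007881 m

y(12/5) = -221647/28125000 m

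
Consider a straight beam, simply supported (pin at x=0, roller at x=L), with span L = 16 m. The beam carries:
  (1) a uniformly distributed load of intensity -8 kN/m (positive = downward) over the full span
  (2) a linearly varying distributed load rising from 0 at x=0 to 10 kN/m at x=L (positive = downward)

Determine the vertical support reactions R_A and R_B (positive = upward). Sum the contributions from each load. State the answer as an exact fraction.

R_A = -112/3 kN, R_B = -32/3 kN

Load 1 — uniform load w=-8 kN/m over full span:
  R_A = wL/2 = (-8)·16/2 = -64 kN
  R_B = wL/2 = (-8)·16/2 = -64 kN
Load 2 — triangular load w₀=10 kN/m (0→w₀ over full span):
  R_A = w₀L/6 = 10·16/6 = 80/3 kN
  R_B = w₀L/3 = 10·16/3 = 160/3 kN
Superposition: R_A = -112/3 kN, R_B = -32/3 kN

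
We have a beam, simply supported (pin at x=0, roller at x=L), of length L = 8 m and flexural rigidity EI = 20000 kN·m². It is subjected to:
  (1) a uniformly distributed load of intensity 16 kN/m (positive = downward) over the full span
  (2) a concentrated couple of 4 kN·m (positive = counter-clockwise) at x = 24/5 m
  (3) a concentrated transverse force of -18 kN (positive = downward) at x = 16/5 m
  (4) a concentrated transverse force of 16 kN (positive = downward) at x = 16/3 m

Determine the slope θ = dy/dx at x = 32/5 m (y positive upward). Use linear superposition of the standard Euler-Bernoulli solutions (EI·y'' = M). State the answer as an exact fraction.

θ(32/5) = 33623/2531250 rad

Load 1 — uniform load w=16 kN/m over full span:
  θ_1 = -w(L³-6Lx²+4x³)/(24EI) = -16·(8³-6·8·(32/5)²+4·(32/5)³)/(24·20000) = 1056/78125 rad
Load 2 — applied couple M₀=4 kN·m at a=24/5 m (b=L-a=16/5):
  θ_2 = (M₀x²/(2L)-M₀(x-a)+C₁)/EI  [x>a] with C₁=M₀(3b²-L²)/(6L)=-208/75 = (4·(32/5)²/(2·8)-4·((32/5)-(24/5))+(-208/75))/20000 = 1/18750 rad
Load 3 — point force P=-18 kN at a=16/5 m (b=L-a=24/5):
  θ_3 = -Pa(2L²-6Lx+3x²+a²)/(6LEI)  [x>a] = -(-18)·(16/5)·(2·8²-6·8·(32/5)+3·(32/5)²+(16/5)²)/(6·8·20000) = -216/78125 rad
Load 4 — point force P=16 kN at a=16/3 m (b=L-a=8/3):
  θ_4 = -Pa(2L²-6Lx+3x²+a²)/(6LEI)  [x>a] = -16·(16/3)·(2·8²-6·8·(32/5)+3·(32/5)²+(16/3)²)/(6·8·20000) = 3136/1265625 rad
Superposition: θ = Σ θ_i = 33623/2531250 rad ≈ 0.013283 rad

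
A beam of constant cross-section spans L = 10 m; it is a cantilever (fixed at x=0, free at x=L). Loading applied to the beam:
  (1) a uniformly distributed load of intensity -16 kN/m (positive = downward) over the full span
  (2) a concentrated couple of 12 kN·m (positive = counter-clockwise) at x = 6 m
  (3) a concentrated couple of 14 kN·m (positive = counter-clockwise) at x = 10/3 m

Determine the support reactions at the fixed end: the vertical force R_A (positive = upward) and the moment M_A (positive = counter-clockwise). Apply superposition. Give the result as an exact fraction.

Load 1 — uniform load w=-16 kN/m over full span:
  R_A = wL = (-16)·10 = -160 kN
  M_A = wL²/2 = (-16)·10²/2 = -800 kN·m
Load 2 — applied couple M₀=12 kN·m at a=6 m (b=L-a=4):
  R_A = 0 kN
  M_A = -M₀ = -12 kN·m
Load 3 — applied couple M₀=14 kN·m at a=10/3 m (b=L-a=20/3):
  R_A = 0 kN
  M_A = -M₀ = -14 kN·m
Superposition: R_A = -160 kN, M_A = -826 kN·m

R_A = -160 kN, M_A = -826 kN·m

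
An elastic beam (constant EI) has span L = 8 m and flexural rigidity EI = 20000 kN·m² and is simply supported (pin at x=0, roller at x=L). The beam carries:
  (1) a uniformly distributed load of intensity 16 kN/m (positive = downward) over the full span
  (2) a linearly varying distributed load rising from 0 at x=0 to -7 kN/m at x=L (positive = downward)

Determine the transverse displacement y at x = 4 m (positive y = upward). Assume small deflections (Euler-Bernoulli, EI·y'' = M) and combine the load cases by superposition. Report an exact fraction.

Load 1 — uniform load w=16 kN/m over full span:
  y_1 = -wx(L³-2Lx²+x³)/(24EI) = -16·4·(8³-2·8·4²+4³)/(24·20000) = -16/375 m
Load 2 — triangular load w₀=-7 kN/m (0→w₀ over full span):
  y_2 = -w₀x(7L⁴-10L²x²+3x⁴)/(360LEI) = -(-7)·4·(7·8⁴-10·8²·4²+3·4⁴)/(360·8·20000) = 7/750 m
Superposition: y = Σ y_i = -1/30 m ≈ -0.033333 m

y(4) = -1/30 m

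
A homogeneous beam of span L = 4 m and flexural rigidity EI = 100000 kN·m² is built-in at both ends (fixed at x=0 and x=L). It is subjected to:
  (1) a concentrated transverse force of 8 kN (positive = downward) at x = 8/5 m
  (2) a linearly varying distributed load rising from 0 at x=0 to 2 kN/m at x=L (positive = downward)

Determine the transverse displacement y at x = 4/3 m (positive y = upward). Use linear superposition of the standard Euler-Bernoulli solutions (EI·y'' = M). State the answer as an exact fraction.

y(4/3) = -7232/284765625 m

Load 1 — point force P=8 kN at a=8/5 m (b=L-a=12/5):
  y_1 = -Pb²x²(3aL-(3a+b)x)/(6L³EI)  [x≤a] = -8·(12/5)²·(4/3)²·(3·(8/5)·4-(3·(8/5)+(12/5))·(4/3))/(6·4³·100000) = -8/390625 m
Load 2 — triangular load w₀=2 kN/m (0→w₀ over full span):
  y_2 = -w₀x²(L-x)²(x+2L)/(120LEI) = -2·(4/3)²·(4-(4/3))²·((4/3)+2·4)/(120·4·100000) = -56/11390625 m
Superposition: y = Σ y_i = -7232/284765625 m ≈ -0.000025 m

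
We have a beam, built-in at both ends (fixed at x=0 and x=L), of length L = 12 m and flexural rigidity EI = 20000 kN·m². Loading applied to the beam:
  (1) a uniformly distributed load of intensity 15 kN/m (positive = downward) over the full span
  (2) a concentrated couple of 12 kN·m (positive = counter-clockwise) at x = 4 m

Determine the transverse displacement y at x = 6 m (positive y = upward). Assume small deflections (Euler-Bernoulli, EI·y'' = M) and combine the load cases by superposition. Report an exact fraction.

y(6) = -393/10000 m

Load 1 — uniform load w=15 kN/m over full span:
  y_1 = -wx²(L-x)²/(24EI) = -15·6²·(12-6)²/(24·20000) = -81/2000 m
Load 2 — applied couple M₀=12 kN·m at a=4 m (b=L-a=8):
  y_2 = (R_Ax³/6 - M_Ax²/2 - M₀(x-a)²/2)/EI  [x>a] with R_A=4/3, M_A=0 = ((4/3)·6³/6 - 0·6²/2 - 12·(6-4)²/2)/20000 = 3/2500 m
Superposition: y = Σ y_i = -393/10000 m ≈ -0.039300 m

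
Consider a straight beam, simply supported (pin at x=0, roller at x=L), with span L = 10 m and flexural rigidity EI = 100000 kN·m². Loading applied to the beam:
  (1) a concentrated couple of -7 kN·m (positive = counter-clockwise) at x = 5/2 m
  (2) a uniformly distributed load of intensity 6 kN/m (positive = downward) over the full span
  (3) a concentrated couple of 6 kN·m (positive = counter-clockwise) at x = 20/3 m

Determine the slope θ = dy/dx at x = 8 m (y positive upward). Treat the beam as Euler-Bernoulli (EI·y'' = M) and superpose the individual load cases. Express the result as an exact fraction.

Load 1 — applied couple M₀=-7 kN·m at a=5/2 m (b=L-a=15/2):
  θ_1 = (M₀x²/(2L)-M₀(x-a)+C₁)/EI  [x>a] with C₁=M₀(3b²-L²)/(6L)=-385/48 = ((-7)·8²/(2·10)-(-7)·(8-(5/2))+(-385/48))/100000 = 1939/24000000 rad
Load 2 — uniform load w=6 kN/m over full span:
  θ_2 = -w(L³-6Lx²+4x³)/(24EI) = -6·(10³-6·10·8²+4·8³)/(24·100000) = 99/50000 rad
Load 3 — applied couple M₀=6 kN·m at a=20/3 m (b=L-a=10/3):
  θ_3 = (M₀x²/(2L)-M₀(x-a)+C₁)/EI  [x>a] with C₁=M₀(3b²-L²)/(6L)=-20/3 = (6·8²/(2·10)-6·(8-(20/3))+(-20/3))/100000 = 17/375000 rad
Superposition: θ = Σ θ_i = 16849/8000000 rad ≈ 0.002106 rad

θ(8) = 16849/8000000 rad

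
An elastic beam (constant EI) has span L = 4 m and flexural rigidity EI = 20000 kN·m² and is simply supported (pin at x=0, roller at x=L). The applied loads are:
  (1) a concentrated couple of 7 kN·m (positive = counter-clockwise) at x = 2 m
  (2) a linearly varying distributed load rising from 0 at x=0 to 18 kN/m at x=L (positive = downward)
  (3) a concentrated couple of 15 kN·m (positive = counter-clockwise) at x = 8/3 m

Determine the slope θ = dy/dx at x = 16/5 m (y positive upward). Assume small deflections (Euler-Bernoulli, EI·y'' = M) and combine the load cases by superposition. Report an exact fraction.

θ(16/5) = 87397/75000000 rad

Load 1 — applied couple M₀=7 kN·m at a=2 m (b=L-a=2):
  θ_1 = (M₀x²/(2L)-M₀(x-a)+C₁)/EI  [x>a] with C₁=M₀(3b²-L²)/(6L)=-7/6 = (7·(16/5)²/(2·4)-7·((16/5)-2)+(-7/6))/20000 = -91/3000000 rad
Load 2 — triangular load w₀=18 kN/m (0→w₀ over full span):
  θ_2 = -w₀(7L⁴-30L²x²+15x⁴)/(360LEI) = -18·(7·4⁴-30·4²·(16/5)²+15·(16/5)⁴)/(360·4·20000) = 757/781250 rad
Load 3 — applied couple M₀=15 kN·m at a=8/3 m (b=L-a=4/3):
  θ_3 = (M₀x²/(2L)-M₀(x-a)+C₁)/EI  [x>a] with C₁=M₀(3b²-L²)/(6L)=-20/3 = (15·(16/5)²/(2·4)-15·((16/5)-(8/3))+(-20/3))/20000 = 17/75000 rad
Superposition: θ = Σ θ_i = 87397/75000000 rad ≈ 0.001165 rad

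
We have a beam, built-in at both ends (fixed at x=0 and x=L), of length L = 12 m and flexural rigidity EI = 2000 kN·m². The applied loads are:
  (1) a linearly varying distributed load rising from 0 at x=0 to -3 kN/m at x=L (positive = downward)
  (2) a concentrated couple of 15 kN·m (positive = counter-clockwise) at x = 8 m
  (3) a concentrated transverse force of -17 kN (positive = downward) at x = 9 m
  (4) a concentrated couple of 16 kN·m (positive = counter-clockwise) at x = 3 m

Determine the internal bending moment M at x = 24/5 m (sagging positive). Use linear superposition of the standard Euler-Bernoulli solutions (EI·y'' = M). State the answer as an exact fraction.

Load 1 — triangular load w₀=-3 kN/m (0→w₀ over full span):
  M_1 = 3w₀Lx/20 - w₀L²/30 - w₀x³/(6L) = 3·(-3)·12·(24/5)/20 - (-3)·12²/30 - (-3)·(24/5)³/(6·12) = -864/125 kN·m
Load 2 — applied couple M₀=15 kN·m at a=8 m (b=L-a=4):
  M_2 = R_Ax - M_A  [x≤a] with R_A=5/3, M_A=5 = (5/3)·(24/5) - 5 = 3 kN·m
Load 3 — point force P=-17 kN at a=9 m (b=L-a=3):
  M_3 = Pb²(3a+b)x/L³ - Pab²/L²  [x≤a] = (-17)·3²·(3·9+3)·(24/5)/12³ - (-17)·9·3²/12² = -51/16 kN·m
Load 4 — applied couple M₀=16 kN·m at a=3 m (b=L-a=9):
  M_4 = R_Ax - M_A - M₀  [x>a] with R_A=3/2, M_A=-3 = (3/2)·(24/5) - (-3) - 16 = -29/5 kN·m
Superposition: M = Σ M_i = -25799/2000 kN·m ≈ -12.899500 kN·m

M(24/5) = -25799/2000 kN·m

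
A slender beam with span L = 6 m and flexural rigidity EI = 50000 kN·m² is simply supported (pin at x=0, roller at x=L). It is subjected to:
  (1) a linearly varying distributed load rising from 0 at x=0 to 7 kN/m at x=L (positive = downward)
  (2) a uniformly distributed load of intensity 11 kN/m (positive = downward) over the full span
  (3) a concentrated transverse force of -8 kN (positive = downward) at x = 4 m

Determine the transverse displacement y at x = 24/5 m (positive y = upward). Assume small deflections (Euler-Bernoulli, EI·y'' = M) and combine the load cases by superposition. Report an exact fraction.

y(24/5) = -373001/146484375 m

Load 1 — triangular load w₀=7 kN/m (0→w₀ over full span):
  y_1 = -w₀x(7L⁴-10L²x²+3x⁴)/(360LEI) = -7·(24/5)·(7·6⁴-10·6²·(24/5)²+3·(24/5)⁴)/(360·6·50000) = -72009/97656250 m
Load 2 — uniform load w=11 kN/m over full span:
  y_2 = -wx(L³-2Lx²+x³)/(24EI) = -11·(24/5)·(6³-2·6·(24/5)²+(24/5)³)/(24·50000) = -8613/3906250 m
Load 3 — point force P=-8 kN at a=4 m (b=L-a=2):
  y_3 = -Pa(L-x)(2Lx-a²-x²)/(6LEI)  [x>a] = -(-8)·4·(6-(24/5))·(2·6·(24/5)-4²-(24/5)²)/(6·6·50000) = 464/1171875 m
Superposition: y = Σ y_i = -373001/146484375 m ≈ -0.002546 m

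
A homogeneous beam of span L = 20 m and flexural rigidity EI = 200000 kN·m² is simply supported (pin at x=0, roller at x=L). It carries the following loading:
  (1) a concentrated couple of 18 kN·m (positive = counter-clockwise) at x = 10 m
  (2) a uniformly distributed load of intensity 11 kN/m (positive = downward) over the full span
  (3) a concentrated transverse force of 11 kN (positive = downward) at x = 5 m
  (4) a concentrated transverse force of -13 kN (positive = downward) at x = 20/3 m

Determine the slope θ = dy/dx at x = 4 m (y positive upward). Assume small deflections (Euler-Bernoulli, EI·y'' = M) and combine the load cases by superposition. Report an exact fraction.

θ(4) = -9184657/648000000 rad

Load 1 — applied couple M₀=18 kN·m at a=10 m (b=L-a=10):
  θ_1 = (M₀x²/(2L)+C₁)/EI  [x≤a] with C₁=M₀(3b²-L²)/(6L)=-15 = (18·4²/(2·20)+(-15))/200000 = -39/1000000 rad
Load 2 — uniform load w=11 kN/m over full span:
  θ_2 = -w(L³-6Lx²+4x³)/(24EI) = -11·(20³-6·20·4²+4·4³)/(24·200000) = -363/25000 rad
Load 3 — point force P=11 kN at a=5 m (b=L-a=15):
  θ_3 = -Pb(L²-b²-3x²)/(6LEI)  [x≤a] = -11·15·(20²-15²-3·4²)/(6·20·200000) = -1397/1600000 rad
Load 4 — point force P=-13 kN at a=20/3 m (b=L-a=40/3):
  θ_4 = -Pb(L²-b²-3x²)/(6LEI)  [x≤a] = -(-13)·(40/3)·(20²-(40/3)²-3·4²)/(6·20·200000) = 637/506250 rad
Superposition: θ = Σ θ_i = -9184657/648000000 rad ≈ -0.014174 rad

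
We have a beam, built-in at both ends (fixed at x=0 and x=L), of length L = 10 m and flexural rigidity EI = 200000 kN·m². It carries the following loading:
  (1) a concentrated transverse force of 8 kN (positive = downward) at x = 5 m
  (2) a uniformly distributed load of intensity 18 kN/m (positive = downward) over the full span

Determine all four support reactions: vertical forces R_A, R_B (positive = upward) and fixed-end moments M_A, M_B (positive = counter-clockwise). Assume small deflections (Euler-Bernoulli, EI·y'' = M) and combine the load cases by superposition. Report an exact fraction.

Load 1 — point force P=8 kN at a=5 m (b=L-a=5):
  R_A = Pb²(3a+b)/L³ = 8·5²·(3·5+5)/10³ = 4 kN
  M_A = Pab²/L² = 8·5·5²/10² = 10 kN·m
  R_B = Pa²(a+3b)/L³ = 8·5²·(5+3·5)/10³ = 4 kN
  M_B = -Pa²b/L² = -8·5²·5/10² = -10 kN·m
Load 2 — uniform load w=18 kN/m over full span:
  R_A = wL/2 = 18·10/2 = 90 kN
  M_A = wL²/12 = 18·10²/12 = 150 kN·m
  R_B = wL/2 = 18·10/2 = 90 kN
  M_B = -wL²/12 = -18·10²/12 = -150 kN·m
Superposition: R_A = 94 kN, M_A = 160 kN·m, R_B = 94 kN, M_B = -160 kN·m

R_A = 94 kN, M_A = 160 kN·m, R_B = 94 kN, M_B = -160 kN·m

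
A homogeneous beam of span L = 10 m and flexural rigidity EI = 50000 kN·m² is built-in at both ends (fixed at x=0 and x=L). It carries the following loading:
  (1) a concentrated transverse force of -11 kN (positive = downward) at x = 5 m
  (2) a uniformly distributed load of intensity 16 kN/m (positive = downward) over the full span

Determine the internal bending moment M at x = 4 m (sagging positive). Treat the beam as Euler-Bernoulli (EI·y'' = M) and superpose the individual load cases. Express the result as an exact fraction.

M(4) = 605/12 kN·m

Load 1 — point force P=-11 kN at a=5 m (b=L-a=5):
  M_1 = Pb²(3a+b)x/L³ - Pab²/L²  [x≤a] = (-11)·5²·(3·5+5)·4/10³ - (-11)·5·5²/10² = -33/4 kN·m
Load 2 — uniform load w=16 kN/m over full span:
  M_2 = wLx/2 - wL²/12 - wx²/2 = 16·10·4/2 - 16·10²/12 - 16·4²/2 = 176/3 kN·m
Superposition: M = Σ M_i = 605/12 kN·m ≈ 50.416667 kN·m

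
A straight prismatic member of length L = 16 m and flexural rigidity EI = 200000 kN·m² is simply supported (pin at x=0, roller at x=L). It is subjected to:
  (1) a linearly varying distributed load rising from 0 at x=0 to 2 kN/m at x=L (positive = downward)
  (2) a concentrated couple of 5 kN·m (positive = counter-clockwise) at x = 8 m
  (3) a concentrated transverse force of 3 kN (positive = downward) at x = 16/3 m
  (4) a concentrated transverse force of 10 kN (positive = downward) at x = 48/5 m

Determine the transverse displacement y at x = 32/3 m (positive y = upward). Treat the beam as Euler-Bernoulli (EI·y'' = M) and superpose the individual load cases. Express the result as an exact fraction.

Load 1 — triangular load w₀=2 kN/m (0→w₀ over full span):
  y_1 = -w₀x(7L⁴-10L²x²+3x⁴)/(360LEI) = -2·(32/3)·(7·16⁴-10·16²·(32/3)²+3·(32/3)⁴)/(360·16·200000) = -8704/2278125 m
Load 2 — applied couple M₀=5 kN·m at a=8 m (b=L-a=8):
  y_2 = (M₀x³/(6L)-M₀(x-a)²/2+C₁x)/EI  [x>a] with C₁=M₀(3b²-L²)/(6L)=-10/3 = (5·(32/3)³/(6·16)-5·((32/3)-8)²/2+(-10/3)·(32/3))/200000 = 1/20250 m
Load 3 — point force P=3 kN at a=16/3 m (b=L-a=32/3):
  y_3 = -Pa(L-x)(2Lx-a²-x²)/(6LEI)  [x>a] = -3·(16/3)·(16-(32/3))·(2·16·(32/3)-(16/3)²-(32/3)²)/(6·16·200000) = -224/253125 m
Load 4 — point force P=10 kN at a=48/5 m (b=L-a=32/5):
  y_4 = -Pa(L-x)(2Lx-a²-x²)/(6LEI)  [x>a] = -10·(48/5)·(16-(32/3))·(2·16·(32/3)-(48/5)²-(32/3)²)/(6·16·200000) = -7616/2109375 m
Superposition: y = Σ y_i = -941639/113906250 m ≈ -0.008267 m

y(32/3) = -941639/113906250 m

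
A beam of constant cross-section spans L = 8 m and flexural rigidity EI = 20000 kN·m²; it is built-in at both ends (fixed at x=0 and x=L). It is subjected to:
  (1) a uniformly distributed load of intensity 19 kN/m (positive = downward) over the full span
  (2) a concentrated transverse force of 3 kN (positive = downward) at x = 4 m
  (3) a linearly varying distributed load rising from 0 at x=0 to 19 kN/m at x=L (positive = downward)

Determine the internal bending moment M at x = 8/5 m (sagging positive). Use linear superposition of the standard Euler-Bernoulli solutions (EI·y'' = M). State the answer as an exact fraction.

M(8/5) = -1291/125 kN·m

Load 1 — uniform load w=19 kN/m over full span:
  M_1 = wLx/2 - wL²/12 - wx²/2 = 19·8·(8/5)/2 - 19·8²/12 - 19·(8/5)²/2 = -304/75 kN·m
Load 2 — point force P=3 kN at a=4 m (b=L-a=4):
  M_2 = Pb²(3a+b)x/L³ - Pab²/L²  [x≤a] = 3·4²·(3·4+4)·(8/5)/8³ - 3·4·4²/8² = -3/5 kN·m
Load 3 — triangular load w₀=19 kN/m (0→w₀ over full span):
  M_3 = 3w₀Lx/20 - w₀L²/30 - w₀x³/(6L) = 3·19·8·(8/5)/20 - 19·8²/30 - 19·(8/5)³/(6·8) = -2128/375 kN·m
Superposition: M = Σ M_i = -1291/125 kN·m ≈ -10.328000 kN·m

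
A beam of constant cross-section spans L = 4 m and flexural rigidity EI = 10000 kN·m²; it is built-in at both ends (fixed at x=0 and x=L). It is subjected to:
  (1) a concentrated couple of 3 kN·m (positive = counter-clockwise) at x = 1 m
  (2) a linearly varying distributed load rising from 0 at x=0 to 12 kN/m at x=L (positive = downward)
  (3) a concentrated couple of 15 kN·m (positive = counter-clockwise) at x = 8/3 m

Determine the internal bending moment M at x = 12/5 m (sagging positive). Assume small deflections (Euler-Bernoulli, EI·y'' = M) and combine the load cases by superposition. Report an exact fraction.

Load 1 — applied couple M₀=3 kN·m at a=1 m (b=L-a=3):
  M_1 = R_Ax - M_A - M₀  [x>a] with R_A=27/32, M_A=-9/16 = (27/32)·(12/5) - (-9/16) - 3 = -33/80 kN·m
Load 2 — triangular load w₀=12 kN/m (0→w₀ over full span):
  M_2 = 3w₀Lx/20 - w₀L²/30 - w₀x³/(6L) = 3·12·4·(12/5)/20 - 12·4²/30 - 12·(12/5)³/(6·4) = 496/125 kN·m
Load 3 — applied couple M₀=15 kN·m at a=8/3 m (b=L-a=4/3):
  M_3 = R_Ax - M_A  [x≤a] with R_A=5, M_A=5 = 5·(12/5) - 5 = 7 kN·m
Superposition: M = Σ M_i = 21111/2000 kN·m ≈ 10.555500 kN·m

M(12/5) = 21111/2000 kN·m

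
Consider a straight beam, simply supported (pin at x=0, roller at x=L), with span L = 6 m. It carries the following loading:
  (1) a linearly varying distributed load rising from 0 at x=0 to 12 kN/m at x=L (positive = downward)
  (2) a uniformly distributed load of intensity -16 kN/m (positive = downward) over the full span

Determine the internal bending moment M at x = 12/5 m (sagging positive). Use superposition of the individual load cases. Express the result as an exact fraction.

M(12/5) = -5616/125 kN·m

Load 1 — triangular load w₀=12 kN/m (0→w₀ over full span):
  M_1 = w₀Lx/6 - w₀x³/(6L) = 12·6·(12/5)/6 - 12·(12/5)³/(6·6) = 3024/125 kN·m
Load 2 — uniform load w=-16 kN/m over full span:
  M_2 = wx(L-x)/2 = (-16)·(12/5)·(6-(12/5))/2 = -1728/25 kN·m
Superposition: M = Σ M_i = -5616/125 kN·m ≈ -44.928000 kN·m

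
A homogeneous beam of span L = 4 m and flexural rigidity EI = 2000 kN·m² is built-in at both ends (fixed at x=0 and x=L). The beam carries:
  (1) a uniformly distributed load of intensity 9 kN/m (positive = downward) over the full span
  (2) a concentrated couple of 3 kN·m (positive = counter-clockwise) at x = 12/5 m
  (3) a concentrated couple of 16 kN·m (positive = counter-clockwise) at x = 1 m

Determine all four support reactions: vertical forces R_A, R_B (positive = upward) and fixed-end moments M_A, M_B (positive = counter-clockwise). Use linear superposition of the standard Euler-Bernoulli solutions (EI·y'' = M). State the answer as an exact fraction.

R_A = 1179/50 kN, M_A = 249/25 kN·m, R_B = 621/50 kN, M_B = -166/25 kN·m

Load 1 — uniform load w=9 kN/m over full span:
  R_A = wL/2 = 9·4/2 = 18 kN
  M_A = wL²/12 = 9·4²/12 = 12 kN·m
  R_B = wL/2 = 9·4/2 = 18 kN
  M_B = -wL²/12 = -9·4²/12 = -12 kN·m
Load 2 — applied couple M₀=3 kN·m at a=12/5 m (b=L-a=8/5):
  R_A = 6M₀ab/L³ = 6·3·(12/5)·(8/5)/4³ = 27/25 kN
  M_A = M₀b(2a-b)/L² = 3·(8/5)·(2·(12/5)-(8/5))/4² = 24/25 kN·m
  R_B = -6M₀ab/L³ = -6·3·(12/5)·(8/5)/4³ = -27/25 kN
  M_B = M₀a(2b-a)/L² = 3·(12/5)·(2·(8/5)-(12/5))/4² = 9/25 kN·m
Load 3 — applied couple M₀=16 kN·m at a=1 m (b=L-a=3):
  R_A = 6M₀ab/L³ = 6·16·1·3/4³ = 9/2 kN
  M_A = M₀b(2a-b)/L² = 16·3·(2·1-3)/4² = -3 kN·m
  R_B = -6M₀ab/L³ = -6·16·1·3/4³ = -9/2 kN
  M_B = M₀a(2b-a)/L² = 16·1·(2·3-1)/4² = 5 kN·m
Superposition: R_A = 1179/50 kN, M_A = 249/25 kN·m, R_B = 621/50 kN, M_B = -166/25 kN·m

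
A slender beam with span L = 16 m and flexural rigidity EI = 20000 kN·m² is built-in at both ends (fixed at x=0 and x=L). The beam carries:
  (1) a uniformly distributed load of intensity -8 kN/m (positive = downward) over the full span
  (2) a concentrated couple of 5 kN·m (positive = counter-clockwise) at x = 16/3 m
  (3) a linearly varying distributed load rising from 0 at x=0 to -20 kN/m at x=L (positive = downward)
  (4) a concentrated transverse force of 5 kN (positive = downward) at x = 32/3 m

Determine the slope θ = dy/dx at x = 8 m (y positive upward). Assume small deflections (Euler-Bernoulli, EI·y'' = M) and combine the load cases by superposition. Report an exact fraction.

Load 1 — uniform load w=-8 kN/m over full span:
  θ_1 = -wx(L-x)(L-2x)/(12EI) = -(-8)·8·(16-8)·(16-2·8)/(12·20000) = 0 rad
Load 2 — applied couple M₀=5 kN·m at a=16/3 m (b=L-a=32/3):
  θ_2 = (R_Ax²/2 - M_Ax - M₀(x-a))/EI  [x>a] with R_A=5/12, M_A=0 = ((5/12)·8²/2 - 0·8 - 5·(8-(16/3)))/20000 = 0 rad
Load 3 — triangular load w₀=-20 kN/m (0→w₀ over full span):
  θ_3 = -w₀(2x(L-x)(L-2x)(x+2L)+x²(L-x)²)/(120LEI) = -(-20)·(2·8·(16-8)·(16-2·8)·(8+2·16)+8²·(16-8)²)/(120·16·20000) = 4/1875 rad
Load 4 — point force P=5 kN at a=32/3 m (b=L-a=16/3):
  θ_4 = -Pb²x(2aL-(3a+b)x)/(2L³EI)  [x≤a] = -5·(16/3)²·8·(2·(32/3)·16-(3·(32/3)+(16/3))·8)/(2·16³·20000) = -1/3375 rad
Superposition: θ = Σ θ_i = 31/16875 rad ≈ 0.001837 rad

θ(8) = 31/16875 rad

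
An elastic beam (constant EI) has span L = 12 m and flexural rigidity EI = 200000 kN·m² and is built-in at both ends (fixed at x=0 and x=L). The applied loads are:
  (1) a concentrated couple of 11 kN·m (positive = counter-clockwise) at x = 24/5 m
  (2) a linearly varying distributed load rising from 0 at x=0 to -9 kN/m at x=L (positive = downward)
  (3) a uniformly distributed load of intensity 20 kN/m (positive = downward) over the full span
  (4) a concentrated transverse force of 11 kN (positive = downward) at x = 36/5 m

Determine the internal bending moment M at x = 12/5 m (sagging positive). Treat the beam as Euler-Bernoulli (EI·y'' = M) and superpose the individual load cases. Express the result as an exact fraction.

Load 1 — applied couple M₀=11 kN·m at a=24/5 m (b=L-a=36/5):
  M_1 = R_Ax - M_A  [x≤a] with R_A=33/25, M_A=33/25 = (33/25)·(12/5) - (33/25) = 231/125 kN·m
Load 2 — triangular load w₀=-9 kN/m (0→w₀ over full span):
  M_2 = 3w₀Lx/20 - w₀L²/30 - w₀x³/(6L) = 3·(-9)·12·(12/5)/20 - (-9)·12²/30 - (-9)·(12/5)³/(6·12) = 756/125 kN·m
Load 3 — uniform load w=20 kN/m over full span:
  M_3 = wLx/2 - wL²/12 - wx²/2 = 20·12·(12/5)/2 - 20·12²/12 - 20·(12/5)²/2 = -48/5 kN·m
Load 4 — point force P=11 kN at a=36/5 m (b=L-a=24/5):
  M_4 = Pb²(3a+b)x/L³ - Pab²/L²  [x≤a] = 11·(24/5)²·(3·(36/5)+(24/5))·(12/5)/12³ - 11·(36/5)·(24/5)²/12² = -2112/625 kN·m
Superposition: M = Σ M_i = -3177/625 kN·m ≈ -5.083200 kN·m

M(12/5) = -3177/625 kN·m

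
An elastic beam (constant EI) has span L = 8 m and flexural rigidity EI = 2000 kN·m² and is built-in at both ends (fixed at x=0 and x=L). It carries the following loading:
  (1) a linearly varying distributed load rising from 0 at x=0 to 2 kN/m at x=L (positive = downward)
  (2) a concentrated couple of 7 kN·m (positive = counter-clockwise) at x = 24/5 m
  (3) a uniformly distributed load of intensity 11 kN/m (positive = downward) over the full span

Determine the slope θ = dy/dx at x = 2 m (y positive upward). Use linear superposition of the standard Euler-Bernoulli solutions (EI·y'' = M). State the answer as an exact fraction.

θ(2) = -2493/100000 rad

Load 1 — triangular load w₀=2 kN/m (0→w₀ over full span):
  θ_1 = -w₀(2x(L-x)(L-2x)(x+2L)+x²(L-x)²)/(120LEI) = -2·(2·2·(8-2)·(8-2·2)·(2+2·8)+2²·(8-2)²)/(120·8·2000) = -39/20000 rad
Load 2 — applied couple M₀=7 kN·m at a=24/5 m (b=L-a=16/5):
  θ_2 = (R_Ax²/2 - M_Ax)/EI  [x≤a] with R_A=63/50, M_A=56/25 = ((63/50)·2²/2 - (56/25)·2)/2000 = -49/50000 rad
Load 3 — uniform load w=11 kN/m over full span:
  θ_3 = -wx(L-x)(L-2x)/(12EI) = -11·2·(8-2)·(8-2·2)/(12·2000) = -11/500 rad
Superposition: θ = Σ θ_i = -2493/100000 rad ≈ -0.024930 rad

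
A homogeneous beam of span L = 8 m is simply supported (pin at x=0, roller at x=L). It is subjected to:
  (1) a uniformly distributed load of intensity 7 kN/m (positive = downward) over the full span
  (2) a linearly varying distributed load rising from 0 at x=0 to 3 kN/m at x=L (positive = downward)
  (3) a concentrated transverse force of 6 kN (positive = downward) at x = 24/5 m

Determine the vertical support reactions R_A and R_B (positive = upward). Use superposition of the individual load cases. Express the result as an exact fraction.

R_A = 172/5 kN, R_B = 198/5 kN

Load 1 — uniform load w=7 kN/m over full span:
  R_A = wL/2 = 7·8/2 = 28 kN
  R_B = wL/2 = 7·8/2 = 28 kN
Load 2 — triangular load w₀=3 kN/m (0→w₀ over full span):
  R_A = w₀L/6 = 3·8/6 = 4 kN
  R_B = w₀L/3 = 3·8/3 = 8 kN
Load 3 — point force P=6 kN at a=24/5 m (b=L-a=16/5):
  R_A = Pb/L = 6·(16/5)/8 = 12/5 kN
  R_B = Pa/L = 6·(24/5)/8 = 18/5 kN
Superposition: R_A = 172/5 kN, R_B = 198/5 kN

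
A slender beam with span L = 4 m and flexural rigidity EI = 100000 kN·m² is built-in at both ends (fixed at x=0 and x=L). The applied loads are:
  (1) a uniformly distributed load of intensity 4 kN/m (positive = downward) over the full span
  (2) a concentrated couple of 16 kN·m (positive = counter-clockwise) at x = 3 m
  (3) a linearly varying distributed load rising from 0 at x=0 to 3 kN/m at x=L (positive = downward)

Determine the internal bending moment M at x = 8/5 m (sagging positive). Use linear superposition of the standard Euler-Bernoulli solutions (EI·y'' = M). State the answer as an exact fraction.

Load 1 — uniform load w=4 kN/m over full span:
  M_1 = wLx/2 - wL²/12 - wx²/2 = 4·4·(8/5)/2 - 4·4²/12 - 4·(8/5)²/2 = 176/75 kN·m
Load 2 — applied couple M₀=16 kN·m at a=3 m (b=L-a=1):
  M_2 = R_Ax - M_A  [x≤a] with R_A=9/2, M_A=5 = (9/2)·(8/5) - 5 = 11/5 kN·m
Load 3 — triangular load w₀=3 kN/m (0→w₀ over full span):
  M_3 = 3w₀Lx/20 - w₀L²/30 - w₀x³/(6L) = 3·3·4·(8/5)/20 - 3·4²/30 - 3·(8/5)³/(6·4) = 96/125 kN·m
Superposition: M = Σ M_i = 1993/375 kN·m ≈ 5.314667 kN·m

M(8/5) = 1993/375 kN·m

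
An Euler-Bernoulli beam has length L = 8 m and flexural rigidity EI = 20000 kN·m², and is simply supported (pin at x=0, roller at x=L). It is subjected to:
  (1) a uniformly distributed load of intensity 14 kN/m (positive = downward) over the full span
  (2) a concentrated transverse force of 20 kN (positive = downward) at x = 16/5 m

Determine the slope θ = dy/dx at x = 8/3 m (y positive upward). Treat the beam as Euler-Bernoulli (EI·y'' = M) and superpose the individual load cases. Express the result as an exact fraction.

Load 1 — uniform load w=14 kN/m over full span:
  θ_1 = -w(L³-6Lx²+4x³)/(24EI) = -14·(8³-6·8·(8/3)²+4·(8/3)³)/(24·20000) = -364/50625 rad
Load 2 — point force P=20 kN at a=16/5 m (b=L-a=24/5):
  θ_2 = -Pb(L²-b²-3x²)/(6LEI)  [x≤a] = -20·(24/5)·(8²-(24/5)²-3·(8/3)²)/(6·8·20000) = -92/46875 rad
Superposition: θ = Σ θ_i = -11584/1265625 rad ≈ -0.009153 rad

θ(8/3) = -11584/1265625 rad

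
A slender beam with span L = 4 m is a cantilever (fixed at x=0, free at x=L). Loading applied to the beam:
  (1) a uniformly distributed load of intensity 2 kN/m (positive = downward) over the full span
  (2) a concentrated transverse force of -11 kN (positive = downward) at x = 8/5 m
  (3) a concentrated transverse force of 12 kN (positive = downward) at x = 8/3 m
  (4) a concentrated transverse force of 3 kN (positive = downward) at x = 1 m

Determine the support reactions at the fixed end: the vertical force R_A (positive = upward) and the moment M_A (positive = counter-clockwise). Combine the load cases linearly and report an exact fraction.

R_A = 12 kN, M_A = 167/5 kN·m

Load 1 — uniform load w=2 kN/m over full span:
  R_A = wL = 2·4 = 8 kN
  M_A = wL²/2 = 2·4²/2 = 16 kN·m
Load 2 — point force P=-11 kN at a=8/5 m (b=L-a=12/5):
  R_A = P = (-11) = -11 kN
  M_A = Pa = (-11)·(8/5) = -88/5 kN·m
Load 3 — point force P=12 kN at a=8/3 m (b=L-a=4/3):
  R_A = P = 12 kN
  M_A = Pa = 12·(8/3) = 32 kN·m
Load 4 — point force P=3 kN at a=1 m (b=L-a=3):
  R_A = P = 3 kN
  M_A = Pa = 3·1 = 3 kN·m
Superposition: R_A = 12 kN, M_A = 167/5 kN·m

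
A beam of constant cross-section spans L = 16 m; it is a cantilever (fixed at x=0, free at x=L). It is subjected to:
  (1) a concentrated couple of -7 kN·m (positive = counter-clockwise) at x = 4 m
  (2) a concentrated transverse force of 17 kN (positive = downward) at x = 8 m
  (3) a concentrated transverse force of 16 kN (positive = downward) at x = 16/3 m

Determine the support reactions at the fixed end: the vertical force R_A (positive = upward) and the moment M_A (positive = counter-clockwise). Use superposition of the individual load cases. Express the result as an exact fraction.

Load 1 — applied couple M₀=-7 kN·m at a=4 m (b=L-a=12):
  R_A = 0 kN
  M_A = -M₀ = -(-7) = 7 kN·m
Load 2 — point force P=17 kN at a=8 m (b=L-a=8):
  R_A = P = 17 kN
  M_A = Pa = 17·8 = 136 kN·m
Load 3 — point force P=16 kN at a=16/3 m (b=L-a=32/3):
  R_A = P = 16 kN
  M_A = Pa = 16·(16/3) = 256/3 kN·m
Superposition: R_A = 33 kN, M_A = 685/3 kN·m

R_A = 33 kN, M_A = 685/3 kN·m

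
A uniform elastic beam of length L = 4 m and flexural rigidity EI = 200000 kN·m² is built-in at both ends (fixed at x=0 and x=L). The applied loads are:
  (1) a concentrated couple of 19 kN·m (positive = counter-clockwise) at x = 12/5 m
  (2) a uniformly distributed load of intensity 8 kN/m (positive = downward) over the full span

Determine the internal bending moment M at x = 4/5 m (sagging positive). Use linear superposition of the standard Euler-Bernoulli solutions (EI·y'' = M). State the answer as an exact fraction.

M(4/5) = -388/375 kN·m

Load 1 — applied couple M₀=19 kN·m at a=12/5 m (b=L-a=8/5):
  M_1 = R_Ax - M_A  [x≤a] with R_A=171/25, M_A=152/25 = (171/25)·(4/5) - (152/25) = -76/125 kN·m
Load 2 — uniform load w=8 kN/m over full span:
  M_2 = wLx/2 - wL²/12 - wx²/2 = 8·4·(4/5)/2 - 8·4²/12 - 8·(4/5)²/2 = -32/75 kN·m
Superposition: M = Σ M_i = -388/375 kN·m ≈ -1.034667 kN·m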